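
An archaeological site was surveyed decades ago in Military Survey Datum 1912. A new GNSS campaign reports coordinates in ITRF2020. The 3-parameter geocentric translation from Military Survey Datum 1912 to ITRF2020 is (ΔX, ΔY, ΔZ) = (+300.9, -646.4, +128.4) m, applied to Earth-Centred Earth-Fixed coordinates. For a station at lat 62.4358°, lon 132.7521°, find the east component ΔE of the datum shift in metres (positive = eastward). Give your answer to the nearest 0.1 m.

ΔE = 217.8 m

The local east axis at (φ, λ) is (−sin λ, cos λ, 0), so ΔE = −sin(132.7521°)·300.9 + cos(132.7521°)·(-646.4) = 217.84 m.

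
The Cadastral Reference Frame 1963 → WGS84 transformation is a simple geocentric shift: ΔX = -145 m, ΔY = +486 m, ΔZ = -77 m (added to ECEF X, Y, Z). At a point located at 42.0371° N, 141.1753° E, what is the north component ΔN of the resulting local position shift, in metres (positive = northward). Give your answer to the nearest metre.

At φ = 42.0371°, λ = 141.1753°: sin φ = 0.669612, cos φ = 0.742711, sin λ = 0.626940, cos λ = -0.779068.
ΔN = −sin φ cos λ·ΔX − sin φ sin λ·ΔY + cos φ·ΔZ = −(0.669612)(-0.779068)(-145) − (0.669612)(0.626940)(486) + (0.742711)(-77) = -336.86 m.

ΔN = -337 m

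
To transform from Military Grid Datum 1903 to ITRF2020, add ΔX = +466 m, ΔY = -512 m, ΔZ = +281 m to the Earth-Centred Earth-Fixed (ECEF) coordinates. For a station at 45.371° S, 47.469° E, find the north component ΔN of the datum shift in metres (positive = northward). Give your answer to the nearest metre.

The local north axis is (−sin φ cos λ, −sin φ sin λ, cos φ), giving ΔN = 224.184 − 268.512 + 197.406 = 153.08 m.

ΔN = 153 m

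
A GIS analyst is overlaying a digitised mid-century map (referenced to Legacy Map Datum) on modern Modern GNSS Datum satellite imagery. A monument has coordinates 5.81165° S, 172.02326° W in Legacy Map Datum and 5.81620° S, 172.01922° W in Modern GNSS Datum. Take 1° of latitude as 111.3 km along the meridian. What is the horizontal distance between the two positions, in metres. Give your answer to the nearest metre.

Δφ = -5.81620° − -5.81165° = -0.00455°; Δλ = -172.01922° − -172.02326° = +0.00404°.
ΔN = Δφ × 111300 = -506.4 m; ΔE = Δλ × 111300 × cos(-5.81165°) = +0.00404 × 111300 × 0.994860 = 447.3 m.
Distance = √(ΔE² + ΔN²) = √(447.3² + (-506.4)²) = 675.7 m.

676 m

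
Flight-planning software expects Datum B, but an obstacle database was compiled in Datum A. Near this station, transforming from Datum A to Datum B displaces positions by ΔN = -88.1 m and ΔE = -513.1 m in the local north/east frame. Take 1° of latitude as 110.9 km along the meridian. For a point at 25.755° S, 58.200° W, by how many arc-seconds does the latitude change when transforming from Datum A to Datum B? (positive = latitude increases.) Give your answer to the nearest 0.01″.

1° of latitude = 110.9 km, so Δφ = -88.1 / 110900 = -0.0007944° = -2.860″.

Δφ = -2.86″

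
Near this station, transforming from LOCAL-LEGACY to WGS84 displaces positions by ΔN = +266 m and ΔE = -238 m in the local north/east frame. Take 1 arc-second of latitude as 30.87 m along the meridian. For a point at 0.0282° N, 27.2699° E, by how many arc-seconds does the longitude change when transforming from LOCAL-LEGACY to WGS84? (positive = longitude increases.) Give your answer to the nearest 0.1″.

Δλ = -7.7″

At latitude 0.0282°, cos φ = 1.000000.
1″ of longitude at this latitude = 30.87 × cos φ = 30.8700 m, so Δλ = -238.0 / 30.8700 = -7.710″.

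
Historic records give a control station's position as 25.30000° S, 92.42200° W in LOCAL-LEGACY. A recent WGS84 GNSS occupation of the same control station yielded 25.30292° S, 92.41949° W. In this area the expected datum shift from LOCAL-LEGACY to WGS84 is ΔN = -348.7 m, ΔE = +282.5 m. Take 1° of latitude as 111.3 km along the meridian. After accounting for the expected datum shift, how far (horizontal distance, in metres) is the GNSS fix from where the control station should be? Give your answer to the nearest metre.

Observed coordinate differences: Δφ = -0.00292°, Δλ = +0.00251°.
Converting to metres (1° lat = 111300 m, cos φ = 0.904083): observed ΔN = -325.0 m, observed ΔE = 252.6 m.
Subtracting the expected shift leaves a residual of -325.0 − (-348.7) = 23.7 m north and 252.6 − (282.5) = -29.9 m east.
Residual distance = √(23.7² + (-29.9)²) = 38.2 m.

38 m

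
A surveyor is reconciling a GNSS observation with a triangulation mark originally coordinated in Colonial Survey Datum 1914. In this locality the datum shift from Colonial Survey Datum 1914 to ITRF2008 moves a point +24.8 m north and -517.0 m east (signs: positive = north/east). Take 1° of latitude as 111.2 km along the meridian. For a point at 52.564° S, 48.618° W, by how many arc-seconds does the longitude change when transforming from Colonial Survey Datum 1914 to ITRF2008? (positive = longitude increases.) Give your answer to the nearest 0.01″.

At latitude -52.564°, cos φ = 0.607875.
1° of longitude at this latitude = 111.2 × cos φ = 67.60 km, so Δλ = -517.0 / 67595.7 = -0.0076484° = -27.534″.

Δλ = -27.53″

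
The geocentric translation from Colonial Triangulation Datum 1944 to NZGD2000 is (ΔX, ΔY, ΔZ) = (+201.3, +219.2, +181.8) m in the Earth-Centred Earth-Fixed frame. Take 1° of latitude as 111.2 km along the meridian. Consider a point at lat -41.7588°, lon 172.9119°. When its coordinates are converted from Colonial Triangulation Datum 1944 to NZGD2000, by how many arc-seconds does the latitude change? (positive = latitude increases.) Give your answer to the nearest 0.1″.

Δφ = 0.7″

sin φ = -0.665996, cos φ = 0.745955, sin λ = 0.123395, cos λ = -0.992358.
North component: ΔN = −sin φ cos λ·ΔX − sin φ sin λ·ΔY + cos φ·ΔZ = −(-0.665996)(-0.992358)(201.3) − (-0.665996)(0.123395)(219.2) + (0.745955)(181.8) = 20.59 m.
1° of latitude spans 111200 m, so Δφ = 20.59 / 111200 × 3600 = 0.667″.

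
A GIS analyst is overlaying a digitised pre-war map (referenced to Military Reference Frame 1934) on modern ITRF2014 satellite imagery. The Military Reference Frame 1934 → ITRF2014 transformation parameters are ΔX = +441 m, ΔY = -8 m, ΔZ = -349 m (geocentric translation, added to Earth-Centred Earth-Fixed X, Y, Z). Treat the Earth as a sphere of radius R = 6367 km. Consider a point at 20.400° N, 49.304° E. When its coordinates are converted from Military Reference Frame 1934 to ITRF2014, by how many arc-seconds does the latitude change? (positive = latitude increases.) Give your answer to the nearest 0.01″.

sin φ = 0.348572, cos φ = 0.937282, sin λ = 0.758180, cos λ = 0.652045.
North component: ΔN = −sin φ cos λ·ΔX − sin φ sin λ·ΔY + cos φ·ΔZ = −(0.348572)(0.652045)(441) − (0.348572)(0.758180)(-8) + (0.937282)(-349) = -425.23 m.
1° of latitude spans πR/180 = 111125 m, so Δφ = -425.23 / 111125 × 3600 = -13.776″.

Δφ = -13.78″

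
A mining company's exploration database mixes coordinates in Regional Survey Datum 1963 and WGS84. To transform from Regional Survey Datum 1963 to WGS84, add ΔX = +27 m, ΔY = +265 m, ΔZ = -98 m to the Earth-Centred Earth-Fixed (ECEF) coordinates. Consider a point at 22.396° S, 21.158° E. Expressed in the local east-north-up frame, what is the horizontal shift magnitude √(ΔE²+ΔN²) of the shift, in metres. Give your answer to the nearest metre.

242 m

The local east axis at (φ, λ) is (−sin λ, cos λ, 0), so ΔE = −sin(21.158°)·27 + cos(21.158°)·265 = 237.39 m.
The local north axis is (−sin φ cos λ, −sin φ sin λ, cos φ), giving ΔN = 9.594 + 36.443 − 90.608 = -44.57 m.
Horizontal magnitude = √(ΔE² + ΔN²) = √(237.39² + (-44.57)²) = 241.54 m.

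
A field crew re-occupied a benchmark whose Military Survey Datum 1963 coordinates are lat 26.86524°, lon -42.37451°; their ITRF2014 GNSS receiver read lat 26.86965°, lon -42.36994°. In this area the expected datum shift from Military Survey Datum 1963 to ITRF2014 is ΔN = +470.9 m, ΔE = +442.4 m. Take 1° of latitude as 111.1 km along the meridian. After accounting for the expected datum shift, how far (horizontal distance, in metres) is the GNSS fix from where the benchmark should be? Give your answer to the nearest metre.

Observed coordinate differences: Δφ = +0.00441°, Δλ = +0.00457°.
Converting to metres (1° lat = 111100 m, cos φ = 0.892072): observed ΔN = 490.0 m, observed ΔE = 452.9 m.
Subtracting the expected shift leaves a residual of 490.0 − (470.9) = 19.1 m north and 452.9 − (442.4) = 10.5 m east.
Residual distance = √(19.1² + 10.5²) = 21.8 m.

22 m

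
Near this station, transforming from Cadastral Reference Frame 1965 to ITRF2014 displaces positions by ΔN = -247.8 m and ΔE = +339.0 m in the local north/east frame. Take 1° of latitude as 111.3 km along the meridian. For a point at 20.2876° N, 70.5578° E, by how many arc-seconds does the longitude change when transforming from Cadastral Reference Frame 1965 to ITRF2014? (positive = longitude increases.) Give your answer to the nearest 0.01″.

Δλ = 11.69″

At latitude 20.2876°, cos φ = 0.937964.
1° of longitude at this latitude = 111.3 × cos φ = 104.40 km, so Δλ = 339.0 / 104395.4 = 0.0032473° = 11.690″.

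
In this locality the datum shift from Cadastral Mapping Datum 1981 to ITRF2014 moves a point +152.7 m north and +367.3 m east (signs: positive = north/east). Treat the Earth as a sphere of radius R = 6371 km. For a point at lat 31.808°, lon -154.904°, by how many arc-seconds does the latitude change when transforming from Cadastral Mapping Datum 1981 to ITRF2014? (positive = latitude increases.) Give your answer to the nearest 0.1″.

Δφ = 4.9″

On a sphere of radius R, 1 rad of latitude = R, so Δφ = ΔN / R = 152.7 / 6371000 = 2.3968e-05 rad = 4.944″.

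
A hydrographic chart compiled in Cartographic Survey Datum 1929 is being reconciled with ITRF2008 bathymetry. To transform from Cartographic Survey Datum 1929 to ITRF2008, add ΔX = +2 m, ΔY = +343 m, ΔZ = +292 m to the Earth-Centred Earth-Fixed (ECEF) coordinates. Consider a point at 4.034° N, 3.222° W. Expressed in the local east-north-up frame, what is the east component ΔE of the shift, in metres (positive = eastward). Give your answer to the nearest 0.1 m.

ΔE = 342.6 m

The local east axis at (φ, λ) is (−sin λ, cos λ, 0), so ΔE = −sin(-3.222°)·2 + cos(-3.222°)·343 = 342.57 m.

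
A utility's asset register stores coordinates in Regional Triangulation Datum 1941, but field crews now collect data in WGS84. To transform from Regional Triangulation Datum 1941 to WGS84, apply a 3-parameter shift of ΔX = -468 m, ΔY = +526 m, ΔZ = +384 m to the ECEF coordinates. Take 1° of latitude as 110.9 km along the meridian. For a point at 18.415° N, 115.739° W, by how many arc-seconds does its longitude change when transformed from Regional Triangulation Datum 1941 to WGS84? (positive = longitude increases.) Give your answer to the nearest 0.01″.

Δλ = -22.24″

sin φ = 0.315897, cos φ = 0.948793, sin λ = -0.900782, cos λ = -0.434272.
East component: ΔE = −sin λ·ΔX + cos λ·ΔY = −(-0.900782)(-468) + (-0.434272)(526) = -649.99 m.
1° of latitude spans 110900 m; at latitude φ, 1° of longitude spans that × cos φ = 105221.2 m, so Δλ = -649.99 / 105221.2 × 3600 = -22.239″.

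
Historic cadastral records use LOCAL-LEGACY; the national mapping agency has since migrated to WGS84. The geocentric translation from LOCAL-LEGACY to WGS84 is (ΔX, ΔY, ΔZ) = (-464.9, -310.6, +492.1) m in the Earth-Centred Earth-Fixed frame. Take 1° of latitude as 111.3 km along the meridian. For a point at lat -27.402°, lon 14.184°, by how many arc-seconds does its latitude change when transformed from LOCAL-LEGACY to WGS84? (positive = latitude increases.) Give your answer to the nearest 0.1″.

Δφ = 6.3″

sin φ = -0.460231, cos φ = 0.887799, sin λ = 0.245037, cos λ = 0.969514.
North component: ΔN = −sin φ cos λ·ΔX − sin φ sin λ·ΔY + cos φ·ΔZ = −(-0.460231)(0.969514)(-464.9) − (-0.460231)(0.245037)(-310.6) + (0.887799)(492.1) = 194.42 m.
1° of latitude spans 111300 m, so Δφ = 194.42 / 111300 × 3600 = 6.289″.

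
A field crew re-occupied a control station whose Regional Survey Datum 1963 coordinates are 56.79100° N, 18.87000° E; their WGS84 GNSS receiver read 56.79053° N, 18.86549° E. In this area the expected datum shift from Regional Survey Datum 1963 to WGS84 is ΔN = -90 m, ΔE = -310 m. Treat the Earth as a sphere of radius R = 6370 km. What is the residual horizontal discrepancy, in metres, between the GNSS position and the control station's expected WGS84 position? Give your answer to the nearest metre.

52 m

Observed coordinate differences: Δφ = -0.00047°, Δλ = -0.00451°.
Converting to metres (1° lat = 111177 m, cos φ = 0.547695): observed ΔN = -52.3 m, observed ΔE = -274.6 m.
Subtracting the expected shift leaves a residual of -52.3 − (-90) = 37.7 m north and -274.6 − (-310) = 35.4 m east.
Residual distance = √(37.7² + 35.4²) = 51.7 m.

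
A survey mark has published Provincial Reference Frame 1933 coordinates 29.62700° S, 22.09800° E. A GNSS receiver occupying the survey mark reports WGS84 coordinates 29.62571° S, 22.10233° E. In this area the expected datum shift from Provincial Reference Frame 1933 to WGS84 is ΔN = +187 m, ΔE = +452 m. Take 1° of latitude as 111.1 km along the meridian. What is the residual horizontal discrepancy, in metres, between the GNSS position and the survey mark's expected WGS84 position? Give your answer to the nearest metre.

55 m

Observed coordinate differences: Δφ = +0.00129°, Δλ = +0.00433°.
Converting to metres (1° lat = 111100 m, cos φ = 0.869262): observed ΔN = 143.3 m, observed ΔE = 418.2 m.
Subtracting the expected shift leaves a residual of 143.3 − (187) = -43.7 m north and 418.2 − (452) = -33.8 m east.
Residual distance = √((-43.7)² + (-33.8)²) = 55.2 m.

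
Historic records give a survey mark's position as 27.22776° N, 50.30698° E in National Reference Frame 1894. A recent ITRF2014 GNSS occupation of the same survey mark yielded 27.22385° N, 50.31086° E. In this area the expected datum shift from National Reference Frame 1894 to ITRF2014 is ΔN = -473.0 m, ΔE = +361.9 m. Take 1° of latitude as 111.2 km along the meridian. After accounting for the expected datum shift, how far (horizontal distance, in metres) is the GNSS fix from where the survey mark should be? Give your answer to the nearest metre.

Observed coordinate differences: Δφ = -0.00391°, Δλ = +0.00388°.
Converting to metres (1° lat = 111200 m, cos φ = 0.889195): observed ΔN = -434.8 m, observed ΔE = 383.6 m.
Subtracting the expected shift leaves a residual of -434.8 − (-473.0) = 38.2 m north and 383.6 − (361.9) = 21.7 m east.
Residual distance = √(38.2² + 21.7²) = 44.0 m.

44 m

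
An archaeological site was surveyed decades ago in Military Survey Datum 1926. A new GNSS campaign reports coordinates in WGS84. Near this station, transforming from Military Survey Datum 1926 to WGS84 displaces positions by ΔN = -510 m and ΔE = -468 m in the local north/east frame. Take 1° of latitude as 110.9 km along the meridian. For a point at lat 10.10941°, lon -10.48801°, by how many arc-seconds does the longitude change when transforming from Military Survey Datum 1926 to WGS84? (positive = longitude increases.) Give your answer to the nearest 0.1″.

At latitude 10.10941°, cos φ = 0.984474.
1° of longitude at this latitude = 110.9 × cos φ = 109.18 km, so Δλ = -468.0 / 109178.2 = -0.0042866° = -15.432″.

Δλ = -15.4″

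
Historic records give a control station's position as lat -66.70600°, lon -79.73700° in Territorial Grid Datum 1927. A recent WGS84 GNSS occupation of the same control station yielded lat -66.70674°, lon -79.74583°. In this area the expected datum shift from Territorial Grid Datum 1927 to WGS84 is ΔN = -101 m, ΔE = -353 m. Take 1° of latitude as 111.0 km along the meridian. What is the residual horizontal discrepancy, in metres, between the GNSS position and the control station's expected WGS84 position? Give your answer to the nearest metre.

Observed coordinate differences: Δφ = -0.00074°, Δλ = -0.00883°.
Converting to metres (1° lat = 111000 m, cos φ = 0.395449): observed ΔN = -82.1 m, observed ΔE = -387.6 m.
Subtracting the expected shift leaves a residual of -82.1 − (-101) = 18.9 m north and -387.6 − (-353) = -34.6 m east.
Residual distance = √(18.9² + (-34.6)²) = 39.4 m.

39 m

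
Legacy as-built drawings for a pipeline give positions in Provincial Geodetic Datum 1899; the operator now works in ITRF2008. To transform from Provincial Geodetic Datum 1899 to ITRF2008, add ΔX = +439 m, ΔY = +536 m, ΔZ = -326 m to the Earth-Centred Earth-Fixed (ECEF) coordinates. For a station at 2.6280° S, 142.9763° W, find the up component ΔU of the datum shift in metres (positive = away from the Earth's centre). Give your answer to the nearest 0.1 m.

ΔU = -657.6 m

The local up (radial) axis is (cos φ cos λ, cos φ sin λ, sin φ), giving ΔU = -350.123 − 322.410 + 14.947 = -657.59 m.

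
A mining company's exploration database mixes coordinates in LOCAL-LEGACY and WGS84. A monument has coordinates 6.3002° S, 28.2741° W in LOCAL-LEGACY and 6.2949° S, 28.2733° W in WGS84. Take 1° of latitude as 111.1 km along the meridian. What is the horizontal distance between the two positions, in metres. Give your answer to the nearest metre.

595 m

Δφ = -6.2949° − -6.3002° = +0.0053°; Δλ = -28.2733° − -28.2741° = +0.0008°.
ΔN = Δφ × 111100 = 588.8 m; ΔE = Δλ × 111100 × cos(-6.3002°) = +0.0008 × 111100 × 0.993961 = 88.3 m.
Distance = √(ΔE² + ΔN²) = √(88.3² + 588.8²) = 595.4 m.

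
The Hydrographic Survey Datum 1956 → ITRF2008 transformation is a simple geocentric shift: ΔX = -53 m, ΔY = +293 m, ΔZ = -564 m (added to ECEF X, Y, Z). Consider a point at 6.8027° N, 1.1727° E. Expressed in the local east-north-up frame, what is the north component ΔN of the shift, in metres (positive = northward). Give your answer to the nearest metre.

ΔN = -554 m

The local north axis is (−sin φ cos λ, −sin φ sin λ, cos φ), giving ΔN = 6.277 − 0.710 − 560.029 = -554.46 m.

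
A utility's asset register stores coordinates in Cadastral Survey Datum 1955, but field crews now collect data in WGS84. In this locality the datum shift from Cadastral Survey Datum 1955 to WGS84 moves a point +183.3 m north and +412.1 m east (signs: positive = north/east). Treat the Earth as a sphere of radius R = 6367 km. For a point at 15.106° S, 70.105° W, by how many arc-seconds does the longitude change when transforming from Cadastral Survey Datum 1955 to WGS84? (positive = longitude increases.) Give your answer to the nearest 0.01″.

At latitude -15.106°, cos φ = 0.965445.
One radian of longitude at latitude φ spans R cos φ, so Δλ = ΔE / (R cos φ) = 412.1 / (6367000 × 0.965445) = 6.7041e-05 rad = 13.828″.

Δλ = 13.83″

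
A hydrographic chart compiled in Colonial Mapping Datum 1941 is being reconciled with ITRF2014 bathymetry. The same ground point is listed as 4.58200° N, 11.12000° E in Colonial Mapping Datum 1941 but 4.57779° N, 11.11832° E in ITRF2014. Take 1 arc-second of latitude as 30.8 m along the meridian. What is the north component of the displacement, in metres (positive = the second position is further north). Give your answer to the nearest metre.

ΔN = -467 m

Δφ = 4.57779° − 4.58200° = -0.00421°; Δλ = 11.11832° − 11.12000° = -0.00168°.
1° of latitude = 3600 × 30.80 = 110880 m.
ΔN = Δφ × 110880 = -466.8 m; ΔE = Δλ × 110880 × cos(4.58200°) = -0.00168 × 110880 × 0.996804 = -185.7 m.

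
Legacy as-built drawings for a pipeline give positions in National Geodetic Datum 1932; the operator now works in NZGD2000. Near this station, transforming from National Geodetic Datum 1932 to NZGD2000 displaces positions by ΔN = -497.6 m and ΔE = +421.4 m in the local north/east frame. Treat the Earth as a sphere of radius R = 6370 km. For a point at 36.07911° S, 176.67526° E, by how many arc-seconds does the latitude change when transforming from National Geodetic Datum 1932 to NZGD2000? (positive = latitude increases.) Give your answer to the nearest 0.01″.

Δφ = -16.11″

On a sphere of radius R, 1 rad of latitude = R, so Δφ = ΔN / R = -497.6 / 6370000 = -7.8116e-05 rad = -16.113″.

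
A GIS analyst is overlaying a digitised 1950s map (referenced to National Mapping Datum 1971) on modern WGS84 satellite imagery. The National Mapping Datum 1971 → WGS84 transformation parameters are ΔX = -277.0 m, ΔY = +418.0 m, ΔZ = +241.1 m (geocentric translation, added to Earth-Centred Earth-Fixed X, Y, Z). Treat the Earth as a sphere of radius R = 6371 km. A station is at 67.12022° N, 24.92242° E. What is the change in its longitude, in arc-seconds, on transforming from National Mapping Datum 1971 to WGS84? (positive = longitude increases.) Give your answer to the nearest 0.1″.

sin φ = 0.921323, cos φ = 0.388799, sin λ = 0.421391, cos λ = 0.906879.
East component: ΔE = −sin λ·ΔX + cos λ·ΔY = −(0.421391)(-277.0) + (0.906879)(418.0) = 495.80 m.
1° of latitude spans πR/180 = 111195 m; at latitude φ, 1° of longitude spans that × cos φ = 43232.5 m, so Δλ = 495.80 / 43232.5 × 3600 = 41.286″.

Δλ = 41.3″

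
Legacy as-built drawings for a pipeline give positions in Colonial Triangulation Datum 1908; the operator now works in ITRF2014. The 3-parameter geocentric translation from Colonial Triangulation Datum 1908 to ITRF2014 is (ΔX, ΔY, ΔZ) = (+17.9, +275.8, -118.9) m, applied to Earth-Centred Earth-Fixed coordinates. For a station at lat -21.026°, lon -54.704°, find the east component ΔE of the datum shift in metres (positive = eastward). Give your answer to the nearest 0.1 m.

At φ = -21.026°, λ = -54.704°: sin φ = -0.358792, cos φ = 0.933418, sin λ = -0.816178, cos λ = 0.577801.
ΔE = −sin λ·ΔX + cos λ·ΔY = −(-0.816178)·(17.9) + (0.577801)·(275.8) = 173.97 m.

ΔE = 174.0 m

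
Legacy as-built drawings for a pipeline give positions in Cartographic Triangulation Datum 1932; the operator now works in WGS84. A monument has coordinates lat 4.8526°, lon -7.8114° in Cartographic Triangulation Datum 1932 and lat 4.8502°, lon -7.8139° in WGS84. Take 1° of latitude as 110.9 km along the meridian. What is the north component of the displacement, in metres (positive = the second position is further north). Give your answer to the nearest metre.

Δφ = 4.8502° − 4.8526° = -0.0024°; Δλ = -7.8139° − -7.8114° = -0.0025°.
ΔN = Δφ × 110900 = -266.2 m; ΔE = Δλ × 110900 × cos(4.8526°) = -0.0025 × 110900 × 0.996416 = -276.3 m.

ΔN = -266 m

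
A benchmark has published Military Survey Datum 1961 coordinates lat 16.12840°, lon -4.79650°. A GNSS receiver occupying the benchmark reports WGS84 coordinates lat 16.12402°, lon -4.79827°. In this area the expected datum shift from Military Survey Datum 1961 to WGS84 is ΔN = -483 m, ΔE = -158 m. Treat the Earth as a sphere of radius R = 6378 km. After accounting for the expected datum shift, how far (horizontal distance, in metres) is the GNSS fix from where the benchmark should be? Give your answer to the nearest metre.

Observed coordinate differences: Δφ = -0.00438°, Δλ = -0.00177°.
Converting to metres (1° lat = 111317 m, cos φ = 0.960642): observed ΔN = -487.6 m, observed ΔE = -189.3 m.
Subtracting the expected shift leaves a residual of -487.6 − (-483) = -4.6 m north and -189.3 − (-158) = -31.3 m east.
Residual distance = √((-4.6)² + (-31.3)²) = 31.6 m.

32 m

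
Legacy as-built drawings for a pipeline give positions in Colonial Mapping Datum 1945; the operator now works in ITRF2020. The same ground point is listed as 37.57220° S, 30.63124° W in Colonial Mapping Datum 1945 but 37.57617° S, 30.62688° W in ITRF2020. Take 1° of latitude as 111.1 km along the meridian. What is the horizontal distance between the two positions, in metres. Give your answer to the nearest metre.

Δφ = -37.57617° − -37.57220° = -0.00397°; Δλ = -30.62688° − -30.63124° = +0.00436°.
ΔN = Δφ × 111100 = -441.1 m; ΔE = Δλ × 111100 × cos(-37.57220°) = +0.00436 × 111100 × 0.792586 = 383.9 m.
Distance = √(ΔE² + ΔN²) = √(383.9² + (-441.1)²) = 584.8 m.

585 m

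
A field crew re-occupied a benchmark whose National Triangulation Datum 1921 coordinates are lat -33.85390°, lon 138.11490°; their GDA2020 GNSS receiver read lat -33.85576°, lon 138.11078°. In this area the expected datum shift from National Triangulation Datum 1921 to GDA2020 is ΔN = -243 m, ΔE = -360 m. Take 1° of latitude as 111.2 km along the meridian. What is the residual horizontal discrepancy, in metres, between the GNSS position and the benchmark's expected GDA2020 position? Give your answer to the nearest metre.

Observed coordinate differences: Δφ = -0.00186°, Δλ = -0.00412°.
Converting to metres (1° lat = 111200 m, cos φ = 0.830461): observed ΔN = -206.8 m, observed ΔE = -380.5 m.
Subtracting the expected shift leaves a residual of -206.8 − (-243) = 36.2 m north and -380.5 − (-360) = -20.5 m east.
Residual distance = √(36.2² + (-20.5)²) = 41.6 m.

42 m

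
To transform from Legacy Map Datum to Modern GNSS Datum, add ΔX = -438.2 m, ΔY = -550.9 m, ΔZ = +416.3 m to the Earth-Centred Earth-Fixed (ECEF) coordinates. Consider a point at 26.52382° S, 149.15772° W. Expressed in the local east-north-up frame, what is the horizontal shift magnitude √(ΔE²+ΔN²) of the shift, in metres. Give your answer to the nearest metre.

At φ = -26.52382°, λ = -149.15772°: sin φ = -0.446570, cos φ = 0.894749, sin λ = -0.512677, cos λ = -0.858582.
ΔE = −sin λ·ΔX + cos λ·ΔY = −(-0.512677)·(-438.2) + (-0.858582)·(-550.9) = 248.34 m.
ΔN = −sin φ cos λ·ΔX − sin φ sin λ·ΔY + cos φ·ΔZ = −(-0.446570)(-0.858582)(-438.2) − (-0.446570)(-0.512677)(-550.9) + (0.894749)(416.3) = 666.62 m.
Horizontal magnitude = √(ΔE² + ΔN²) = √(248.34² + 666.62²) = 711.38 m.

711 m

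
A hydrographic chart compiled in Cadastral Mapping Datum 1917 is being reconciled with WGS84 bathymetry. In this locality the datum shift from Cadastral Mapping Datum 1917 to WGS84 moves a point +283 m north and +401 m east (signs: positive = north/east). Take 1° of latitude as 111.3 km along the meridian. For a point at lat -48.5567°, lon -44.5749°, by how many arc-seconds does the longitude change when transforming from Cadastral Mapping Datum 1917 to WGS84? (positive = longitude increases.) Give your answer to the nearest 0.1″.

At latitude -48.5567°, cos φ = 0.661879.
1° of longitude at this latitude = 111.3 × cos φ = 73.67 km, so Δλ = 401.0 / 73667.1 = 0.0054434° = 19.596″.

Δλ = 19.6″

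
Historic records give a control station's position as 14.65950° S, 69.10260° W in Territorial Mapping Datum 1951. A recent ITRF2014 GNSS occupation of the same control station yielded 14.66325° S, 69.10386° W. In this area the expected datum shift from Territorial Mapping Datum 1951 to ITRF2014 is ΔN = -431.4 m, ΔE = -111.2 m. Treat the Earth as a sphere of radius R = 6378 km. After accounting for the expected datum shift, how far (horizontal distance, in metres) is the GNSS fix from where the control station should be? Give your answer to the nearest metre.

28 m

Observed coordinate differences: Δφ = -0.00375°, Δλ = -0.00126°.
Converting to metres (1° lat = 111317 m, cos φ = 0.967447): observed ΔN = -417.4 m, observed ΔE = -135.7 m.
Subtracting the expected shift leaves a residual of -417.4 − (-431.4) = 14.0 m north and -135.7 − (-111.2) = -24.5 m east.
Residual distance = √(14.0² + (-24.5)²) = 28.2 m.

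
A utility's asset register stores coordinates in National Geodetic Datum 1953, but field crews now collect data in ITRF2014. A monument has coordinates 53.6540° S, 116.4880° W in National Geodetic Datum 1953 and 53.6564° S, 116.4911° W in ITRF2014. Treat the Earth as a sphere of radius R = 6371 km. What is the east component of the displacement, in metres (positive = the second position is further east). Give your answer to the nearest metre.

ΔE = -204 m

Δφ = -53.6564° − -53.6540° = -0.0024°; Δλ = -116.4911° − -116.4880° = -0.0031°.
1° along a meridian = πR/180 = 111195 m.
ΔN = Δφ × 111195 = -266.9 m; ΔE = Δλ × 111195 × cos(-53.6540°) = -0.0031 × 111195 × 0.592660 = -204.3 m.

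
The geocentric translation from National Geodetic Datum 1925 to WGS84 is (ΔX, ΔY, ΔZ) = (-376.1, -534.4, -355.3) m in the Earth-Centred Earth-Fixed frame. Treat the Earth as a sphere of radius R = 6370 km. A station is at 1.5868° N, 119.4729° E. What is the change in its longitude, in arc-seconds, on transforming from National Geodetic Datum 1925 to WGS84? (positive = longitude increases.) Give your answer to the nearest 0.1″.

Δλ = 19.1″

sin φ = 0.027691, cos φ = 0.999617, sin λ = 0.870589, cos λ = -0.492012.
East component: ΔE = −sin λ·ΔX + cos λ·ΔY = −(0.870589)(-376.1) + (-0.492012)(-534.4) = 590.36 m.
1° of latitude spans πR/180 = 111177 m; at latitude φ, 1° of longitude spans that × cos φ = 111134.8 m, so Δλ = 590.36 / 111134.8 × 3600 = 19.124″.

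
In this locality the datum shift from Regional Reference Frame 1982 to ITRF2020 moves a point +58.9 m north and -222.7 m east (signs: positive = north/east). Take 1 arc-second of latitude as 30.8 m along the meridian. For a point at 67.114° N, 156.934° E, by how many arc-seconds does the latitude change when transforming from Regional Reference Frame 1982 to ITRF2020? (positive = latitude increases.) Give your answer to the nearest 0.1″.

Δφ = 1.9″

1″ of latitude = 30.80 m, so Δφ = 58.9 / 30.80 = 1.912″.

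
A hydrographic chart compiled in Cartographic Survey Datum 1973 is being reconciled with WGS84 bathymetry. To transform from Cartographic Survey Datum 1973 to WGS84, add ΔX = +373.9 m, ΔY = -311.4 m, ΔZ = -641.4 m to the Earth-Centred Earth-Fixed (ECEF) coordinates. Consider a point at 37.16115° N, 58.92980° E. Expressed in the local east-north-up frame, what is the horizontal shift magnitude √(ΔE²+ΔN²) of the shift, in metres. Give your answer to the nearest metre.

At φ = 37.16115°, λ = 58.92980°: sin φ = 0.604059, cos φ = 0.796940, sin λ = 0.856536, cos λ = 0.516088.
ΔE = −sin λ·ΔX + cos λ·ΔY = −(0.856536)·(373.9) + (0.516088)·(-311.4) = -480.97 m.
ΔN = −sin φ cos λ·ΔX − sin φ sin λ·ΔY + cos φ·ΔZ = −(0.604059)(0.516088)(373.9) − (0.604059)(0.856536)(-311.4) + (0.796940)(-641.4) = -466.60 m.
Horizontal magnitude = √(ΔE² + ΔN²) = √((-480.97)² + (-466.60)²) = 670.11 m.

670 m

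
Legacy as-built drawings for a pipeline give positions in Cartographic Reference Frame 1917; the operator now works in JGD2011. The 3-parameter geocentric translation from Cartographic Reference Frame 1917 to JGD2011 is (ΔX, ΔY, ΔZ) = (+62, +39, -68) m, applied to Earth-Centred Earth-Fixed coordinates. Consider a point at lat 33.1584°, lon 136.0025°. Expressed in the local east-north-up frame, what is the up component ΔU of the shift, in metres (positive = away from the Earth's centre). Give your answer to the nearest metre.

The local up (radial) axis is (cos φ cos λ, cos φ sin λ, sin φ), giving ΔU = -37.338 + 22.679 − 37.193 = -51.85 m.

ΔU = -52 m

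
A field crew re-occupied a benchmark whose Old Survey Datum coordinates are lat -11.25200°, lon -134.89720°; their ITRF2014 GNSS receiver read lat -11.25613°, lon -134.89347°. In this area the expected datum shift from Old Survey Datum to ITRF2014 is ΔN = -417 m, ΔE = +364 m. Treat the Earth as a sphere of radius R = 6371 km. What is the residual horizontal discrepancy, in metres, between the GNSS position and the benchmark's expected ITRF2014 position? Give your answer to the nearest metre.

60 m

Observed coordinate differences: Δφ = -0.00413°, Δλ = +0.00373°.
Converting to metres (1° lat = 111195 m, cos φ = 0.980778): observed ΔN = -459.2 m, observed ΔE = 406.8 m.
Subtracting the expected shift leaves a residual of -459.2 − (-417) = -42.2 m north and 406.8 − (364) = 42.8 m east.
Residual distance = √((-42.2)² + 42.8²) = 60.1 m.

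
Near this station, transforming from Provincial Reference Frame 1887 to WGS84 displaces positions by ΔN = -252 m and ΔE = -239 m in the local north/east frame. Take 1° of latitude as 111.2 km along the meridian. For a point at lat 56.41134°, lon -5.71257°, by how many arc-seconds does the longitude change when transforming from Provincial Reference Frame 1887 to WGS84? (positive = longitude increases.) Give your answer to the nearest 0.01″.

At latitude 56.41134°, cos φ = 0.553227.
1° of longitude at this latitude = 111.2 × cos φ = 61.52 km, so Δλ = -239.0 / 61518.8 = -0.0038850° = -13.986″.

Δλ = -13.99″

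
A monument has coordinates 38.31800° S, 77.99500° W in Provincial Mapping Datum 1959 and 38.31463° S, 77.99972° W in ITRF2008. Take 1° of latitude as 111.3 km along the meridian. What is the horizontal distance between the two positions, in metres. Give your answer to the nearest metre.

Δφ = -38.31463° − -38.31800° = +0.00337°; Δλ = -77.99972° − -77.99500° = -0.00472°.
ΔN = Δφ × 111300 = 375.1 m; ΔE = Δλ × 111300 × cos(-38.31800°) = -0.00472 × 111300 × 0.784582 = -412.2 m.
Distance = √(ΔE² + ΔN²) = √((-412.2)² + 375.1²) = 557.3 m.

557 m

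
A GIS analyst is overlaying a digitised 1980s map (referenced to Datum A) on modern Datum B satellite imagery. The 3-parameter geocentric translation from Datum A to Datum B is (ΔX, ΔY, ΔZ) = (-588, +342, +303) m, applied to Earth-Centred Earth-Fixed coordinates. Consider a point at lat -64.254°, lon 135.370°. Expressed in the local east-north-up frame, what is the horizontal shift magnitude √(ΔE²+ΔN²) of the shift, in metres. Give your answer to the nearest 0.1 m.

At φ = -64.254°, λ = 135.370°: sin φ = -0.900729, cos φ = 0.434382, sin λ = 0.702526, cos λ = -0.711658.
ΔE = −sin λ·ΔX + cos λ·ΔY = −(0.702526)·(-588) + (-0.711658)·(342) = 169.70 m.
ΔN = −sin φ cos λ·ΔX − sin φ sin λ·ΔY + cos φ·ΔZ = −(-0.900729)(-0.711658)(-588) − (-0.900729)(0.702526)(342) + (0.434382)(303) = 724.94 m.
Horizontal magnitude = √(ΔE² + ΔN²) = √(169.70² + 724.94²) = 744.54 m.

744.5 m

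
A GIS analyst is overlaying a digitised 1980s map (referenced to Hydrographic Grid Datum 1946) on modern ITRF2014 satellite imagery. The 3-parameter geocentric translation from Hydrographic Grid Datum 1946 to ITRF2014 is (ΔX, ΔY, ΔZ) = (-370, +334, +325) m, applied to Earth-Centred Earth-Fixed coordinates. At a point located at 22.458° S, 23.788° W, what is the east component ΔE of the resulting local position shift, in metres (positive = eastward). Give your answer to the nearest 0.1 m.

ΔE = 156.4 m

At φ = -22.458°, λ = -23.788°: sin φ = -0.382006, cos φ = 0.924160, sin λ = -0.403354, cos λ = 0.915044.
ΔE = −sin λ·ΔX + cos λ·ΔY = −(-0.403354)·(-370) + (0.915044)·(334) = 156.38 m.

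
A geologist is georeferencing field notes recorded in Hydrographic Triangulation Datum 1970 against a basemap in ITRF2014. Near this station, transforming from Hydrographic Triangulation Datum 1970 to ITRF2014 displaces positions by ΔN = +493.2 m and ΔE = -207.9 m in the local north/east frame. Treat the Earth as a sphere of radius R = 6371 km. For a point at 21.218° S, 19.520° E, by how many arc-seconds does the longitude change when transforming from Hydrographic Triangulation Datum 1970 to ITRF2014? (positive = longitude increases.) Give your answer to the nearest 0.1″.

At latitude -21.218°, cos φ = 0.932210.
One radian of longitude at latitude φ spans R cos φ, so Δλ = ΔE / (R cos φ) = -207.9 / (6371000 × 0.932210) = -3.5005e-05 rad = -7.220″.

Δλ = -7.2″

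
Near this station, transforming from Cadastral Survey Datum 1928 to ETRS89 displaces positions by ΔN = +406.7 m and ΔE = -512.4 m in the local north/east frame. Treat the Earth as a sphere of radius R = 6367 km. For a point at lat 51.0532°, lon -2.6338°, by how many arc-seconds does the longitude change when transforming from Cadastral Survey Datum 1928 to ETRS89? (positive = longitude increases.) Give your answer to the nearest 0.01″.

Δλ = -26.41″

At latitude 51.0532°, cos φ = 0.628599.
One radian of longitude at latitude φ spans R cos φ, so Δλ = ΔE / (R cos φ) = -512.4 / (6367000 × 0.628599) = -1.2803e-04 rad = -26.407″.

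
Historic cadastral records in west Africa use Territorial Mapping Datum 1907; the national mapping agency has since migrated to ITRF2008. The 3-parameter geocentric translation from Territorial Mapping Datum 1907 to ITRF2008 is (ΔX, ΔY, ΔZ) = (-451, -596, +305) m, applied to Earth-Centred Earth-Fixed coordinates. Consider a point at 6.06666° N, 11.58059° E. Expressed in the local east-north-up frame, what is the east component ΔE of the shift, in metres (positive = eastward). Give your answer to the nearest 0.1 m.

ΔE = -493.3 m

At φ = 6.06666°, λ = 11.58059°: sin φ = 0.105685, cos φ = 0.994400, sin λ = 0.200746, cos λ = 0.979643.
ΔE = −sin λ·ΔX + cos λ·ΔY = −(0.200746)·(-451) + (0.979643)·(-596) = -493.33 m.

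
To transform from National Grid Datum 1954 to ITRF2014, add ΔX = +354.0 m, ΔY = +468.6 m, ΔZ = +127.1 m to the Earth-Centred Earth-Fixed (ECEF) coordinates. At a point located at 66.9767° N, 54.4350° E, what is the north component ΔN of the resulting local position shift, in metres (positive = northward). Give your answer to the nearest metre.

At φ = 66.9767°, λ = 54.4350°: sin φ = 0.920346, cos φ = 0.391105, sin λ = 0.813456, cos λ = 0.581626.
ΔN = −sin φ cos λ·ΔX − sin φ sin λ·ΔY + cos φ·ΔZ = −(0.920346)(0.581626)(354.0) − (0.920346)(0.813456)(468.6) + (0.391105)(127.1) = -490.61 m.

ΔN = -491 m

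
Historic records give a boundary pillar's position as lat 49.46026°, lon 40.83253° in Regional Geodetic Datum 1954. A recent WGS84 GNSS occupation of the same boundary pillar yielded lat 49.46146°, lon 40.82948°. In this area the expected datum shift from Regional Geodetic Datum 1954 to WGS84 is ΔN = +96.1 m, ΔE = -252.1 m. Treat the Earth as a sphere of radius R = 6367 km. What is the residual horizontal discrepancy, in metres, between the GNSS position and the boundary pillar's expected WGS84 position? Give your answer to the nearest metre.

Observed coordinate differences: Δφ = +0.00120°, Δλ = -0.00305°.
Converting to metres (1° lat = 111125 m, cos φ = 0.649975): observed ΔN = 133.4 m, observed ΔE = -220.3 m.
Subtracting the expected shift leaves a residual of 133.4 − (96.1) = 37.3 m north and -220.3 − (-252.1) = 31.8 m east.
Residual distance = √(37.3² + 31.8²) = 49.0 m.

49 m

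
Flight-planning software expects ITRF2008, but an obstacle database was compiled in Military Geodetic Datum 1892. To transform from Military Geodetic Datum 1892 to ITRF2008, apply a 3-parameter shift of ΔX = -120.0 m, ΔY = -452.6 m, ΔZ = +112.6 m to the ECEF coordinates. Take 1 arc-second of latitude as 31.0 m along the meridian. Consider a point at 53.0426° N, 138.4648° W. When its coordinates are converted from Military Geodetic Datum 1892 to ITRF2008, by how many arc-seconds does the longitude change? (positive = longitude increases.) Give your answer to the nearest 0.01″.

sin φ = 0.799083, cos φ = 0.601221, sin λ = -0.663080, cos λ = -0.748548.
East component: ΔE = −sin λ·ΔX + cos λ·ΔY = −(-0.663080)(-120.0) + (-0.748548)(-452.6) = 259.22 m.
1° of latitude spans 3600 × 31.00 = 111600 m; at latitude φ, 1° of longitude spans that × cos φ = 67096.3 m, so Δλ = 259.22 / 67096.3 × 3600 = 13.908″.

Δλ = 13.91″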